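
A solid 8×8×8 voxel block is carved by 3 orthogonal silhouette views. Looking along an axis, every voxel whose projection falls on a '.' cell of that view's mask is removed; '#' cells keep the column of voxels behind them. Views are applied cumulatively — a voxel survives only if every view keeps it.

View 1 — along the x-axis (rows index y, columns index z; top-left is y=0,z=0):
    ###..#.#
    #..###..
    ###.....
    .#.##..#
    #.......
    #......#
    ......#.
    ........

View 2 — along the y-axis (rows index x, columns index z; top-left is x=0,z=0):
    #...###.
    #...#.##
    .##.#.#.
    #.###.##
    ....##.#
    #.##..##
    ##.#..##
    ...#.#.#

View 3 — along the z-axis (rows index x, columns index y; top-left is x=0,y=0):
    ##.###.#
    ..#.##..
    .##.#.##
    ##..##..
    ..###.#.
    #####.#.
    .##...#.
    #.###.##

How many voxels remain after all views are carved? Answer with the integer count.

|visual hull| = 47

initial block: 8^3 = 512
after view 1 [x-axis, 20 of 64 cells solid] → remaining = 160
after view 2 [y-axis, 34 of 64 cells solid] → remaining = 85
after view 3 [z-axis, 37 of 64 cells solid] → remaining = 47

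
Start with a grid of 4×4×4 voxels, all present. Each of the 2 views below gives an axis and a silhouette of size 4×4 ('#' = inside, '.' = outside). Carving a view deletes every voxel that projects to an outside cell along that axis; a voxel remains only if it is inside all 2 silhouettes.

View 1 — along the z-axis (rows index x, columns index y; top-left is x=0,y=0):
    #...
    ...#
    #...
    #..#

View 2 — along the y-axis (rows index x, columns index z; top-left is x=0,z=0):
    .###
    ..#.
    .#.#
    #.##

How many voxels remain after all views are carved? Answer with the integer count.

start: 4×4×4 = 64 voxels
carve view 1 (along z, XY-mask fill 5/16): 20 voxels remain
carve view 2 (along y, XZ-mask fill 9/16): 12 voxels remain

voxel count = 12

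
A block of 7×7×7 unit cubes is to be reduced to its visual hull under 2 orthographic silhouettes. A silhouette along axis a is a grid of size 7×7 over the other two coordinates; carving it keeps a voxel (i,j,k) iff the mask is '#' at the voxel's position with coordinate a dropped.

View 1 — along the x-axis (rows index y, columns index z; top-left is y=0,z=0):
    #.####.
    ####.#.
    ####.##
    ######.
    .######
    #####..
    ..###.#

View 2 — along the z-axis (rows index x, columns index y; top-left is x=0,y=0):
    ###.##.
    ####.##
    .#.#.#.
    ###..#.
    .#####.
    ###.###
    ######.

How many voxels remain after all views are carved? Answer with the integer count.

before carving: 343 voxels (7×7×7)
after view 1 [x-axis, 37 of 49 cells solid] → remaining = 259
after view 2 [z-axis, 35 of 49 cells solid] → remaining = 187

remaining voxels: 187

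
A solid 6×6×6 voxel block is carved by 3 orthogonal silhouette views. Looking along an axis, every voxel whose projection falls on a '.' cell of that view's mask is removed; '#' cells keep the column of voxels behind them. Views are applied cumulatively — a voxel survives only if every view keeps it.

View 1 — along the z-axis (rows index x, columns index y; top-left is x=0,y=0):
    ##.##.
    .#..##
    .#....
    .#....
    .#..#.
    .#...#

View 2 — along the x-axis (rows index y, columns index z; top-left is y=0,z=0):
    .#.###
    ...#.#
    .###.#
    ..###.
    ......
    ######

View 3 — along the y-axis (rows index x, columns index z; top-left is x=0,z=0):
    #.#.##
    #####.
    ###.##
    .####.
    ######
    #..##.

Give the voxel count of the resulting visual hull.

start: 6×6×6 = 216 voxels
  1. axis=2 (XY plane), |mask|=13  ⇒  voxels=78
  2. axis=0 (YZ plane), |mask|=19  ⇒  voxels=31
  3. axis=1 (XZ plane), |mask|=27  ⇒  voxels=19

19 voxels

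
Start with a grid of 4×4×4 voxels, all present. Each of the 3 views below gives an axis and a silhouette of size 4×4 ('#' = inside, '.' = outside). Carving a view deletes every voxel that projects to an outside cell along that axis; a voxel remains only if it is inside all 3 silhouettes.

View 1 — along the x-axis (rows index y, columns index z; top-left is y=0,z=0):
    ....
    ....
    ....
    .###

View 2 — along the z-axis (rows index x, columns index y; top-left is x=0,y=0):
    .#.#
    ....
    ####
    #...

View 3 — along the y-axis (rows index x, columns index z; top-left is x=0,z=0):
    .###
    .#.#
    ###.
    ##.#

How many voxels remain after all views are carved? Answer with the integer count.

voxel count = 5

before carving: 64 voxels (4×4×4)
carve view 1 (along x, YZ-mask fill 3/16): 12 voxels remain
carve view 2 (along z, XY-mask fill 7/16): 6 voxels remain
carve view 3 (along y, XZ-mask fill 11/16): 5 voxels remain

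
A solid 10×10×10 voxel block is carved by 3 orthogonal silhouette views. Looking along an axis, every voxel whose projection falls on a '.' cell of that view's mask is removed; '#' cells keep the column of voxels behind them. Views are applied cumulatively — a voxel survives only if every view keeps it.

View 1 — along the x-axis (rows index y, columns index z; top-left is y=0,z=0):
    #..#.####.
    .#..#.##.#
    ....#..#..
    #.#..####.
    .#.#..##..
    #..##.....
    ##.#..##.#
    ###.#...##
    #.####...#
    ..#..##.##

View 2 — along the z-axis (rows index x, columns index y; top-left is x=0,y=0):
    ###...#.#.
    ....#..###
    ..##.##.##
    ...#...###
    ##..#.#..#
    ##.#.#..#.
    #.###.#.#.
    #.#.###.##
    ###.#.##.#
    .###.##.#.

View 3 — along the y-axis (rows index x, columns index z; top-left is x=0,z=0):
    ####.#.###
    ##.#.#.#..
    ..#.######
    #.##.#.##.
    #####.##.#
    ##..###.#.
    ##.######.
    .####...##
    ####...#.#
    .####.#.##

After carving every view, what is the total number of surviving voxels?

remaining voxels: 183

full grid |V| = 1000
V1 x: intersect with YZ mask (49 set) -- 490 left
V2 z: intersect with XY mask (55 set) -- 273 left
V3 y: intersect with XZ mask (67 set) -- 183 left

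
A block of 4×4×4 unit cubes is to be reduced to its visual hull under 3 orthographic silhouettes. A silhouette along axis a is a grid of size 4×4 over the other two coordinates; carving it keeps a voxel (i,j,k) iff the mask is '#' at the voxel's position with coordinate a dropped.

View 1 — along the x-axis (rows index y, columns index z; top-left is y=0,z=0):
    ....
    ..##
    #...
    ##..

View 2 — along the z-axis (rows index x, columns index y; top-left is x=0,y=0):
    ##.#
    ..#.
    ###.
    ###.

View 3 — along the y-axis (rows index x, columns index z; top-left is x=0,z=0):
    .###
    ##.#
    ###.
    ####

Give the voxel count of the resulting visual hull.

remaining voxels: 9

full grid |V| = 64
after view 1 [x-axis, 5 of 16 cells solid] → remaining = 20
after view 2 [z-axis, 10 of 16 cells solid] → remaining = 11
after view 3 [y-axis, 13 of 16 cells solid] → remaining = 9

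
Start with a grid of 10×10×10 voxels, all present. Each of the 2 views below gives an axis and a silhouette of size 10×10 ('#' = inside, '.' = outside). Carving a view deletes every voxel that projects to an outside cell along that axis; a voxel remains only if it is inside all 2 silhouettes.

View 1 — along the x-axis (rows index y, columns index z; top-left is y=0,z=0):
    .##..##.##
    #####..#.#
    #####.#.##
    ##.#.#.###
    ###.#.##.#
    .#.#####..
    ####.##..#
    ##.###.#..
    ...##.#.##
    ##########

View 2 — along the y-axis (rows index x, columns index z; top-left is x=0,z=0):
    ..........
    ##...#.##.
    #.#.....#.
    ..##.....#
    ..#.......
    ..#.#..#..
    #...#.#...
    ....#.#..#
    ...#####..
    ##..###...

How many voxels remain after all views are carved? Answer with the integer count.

voxel count = 211

full grid |V| = 1000
step 1: project along x, AND mask (69/100) → |grid| = 690
step 2: project along y, AND mask (31/100) → |grid| = 211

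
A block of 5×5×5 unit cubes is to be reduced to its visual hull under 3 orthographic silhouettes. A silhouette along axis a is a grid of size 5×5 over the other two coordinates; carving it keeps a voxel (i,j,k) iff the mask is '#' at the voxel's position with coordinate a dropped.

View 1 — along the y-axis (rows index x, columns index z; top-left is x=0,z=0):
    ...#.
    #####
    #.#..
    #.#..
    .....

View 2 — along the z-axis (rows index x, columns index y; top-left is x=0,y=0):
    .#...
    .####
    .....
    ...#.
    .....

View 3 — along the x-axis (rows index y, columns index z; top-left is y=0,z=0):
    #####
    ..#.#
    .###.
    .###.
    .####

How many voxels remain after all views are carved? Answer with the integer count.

initial block: 5^3 = 125
  1. axis=1 (XZ plane), |mask|=10  ⇒  voxels=50
  2. axis=2 (XY plane), |mask|=6  ⇒  voxels=23
  3. axis=0 (YZ plane), |mask|=17  ⇒  voxels=13

remaining voxels: 13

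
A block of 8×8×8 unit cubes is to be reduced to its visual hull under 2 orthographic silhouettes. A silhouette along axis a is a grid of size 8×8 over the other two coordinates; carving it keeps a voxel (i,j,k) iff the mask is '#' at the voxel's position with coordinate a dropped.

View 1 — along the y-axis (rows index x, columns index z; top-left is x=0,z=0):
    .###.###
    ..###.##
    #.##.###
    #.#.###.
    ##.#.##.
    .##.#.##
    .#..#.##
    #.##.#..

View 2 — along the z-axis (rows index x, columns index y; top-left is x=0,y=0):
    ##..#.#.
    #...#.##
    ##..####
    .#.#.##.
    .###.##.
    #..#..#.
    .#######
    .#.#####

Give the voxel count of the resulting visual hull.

before carving: 512 voxels (8×8×8)
after view 1 [y-axis, 40 of 64 cells solid] → remaining = 320
after view 2 [z-axis, 39 of 64 cells solid] → remaining = 192

voxel count = 192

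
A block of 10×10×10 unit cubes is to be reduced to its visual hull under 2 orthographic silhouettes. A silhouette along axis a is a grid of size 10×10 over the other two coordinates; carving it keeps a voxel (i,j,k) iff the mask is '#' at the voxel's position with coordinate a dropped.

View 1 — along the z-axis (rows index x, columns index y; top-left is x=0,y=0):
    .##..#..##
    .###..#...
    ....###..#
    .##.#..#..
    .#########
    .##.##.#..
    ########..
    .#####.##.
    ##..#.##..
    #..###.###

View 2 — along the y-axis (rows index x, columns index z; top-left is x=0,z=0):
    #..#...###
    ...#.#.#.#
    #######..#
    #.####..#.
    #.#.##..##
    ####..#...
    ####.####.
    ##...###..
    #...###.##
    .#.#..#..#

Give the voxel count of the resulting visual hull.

333 voxels

initial block: 10^3 = 1000
carve view 1 (along z, XY-mask fill 58/100): 580 voxels remain
carve view 2 (along y, XZ-mask fill 57/100): 333 voxels remain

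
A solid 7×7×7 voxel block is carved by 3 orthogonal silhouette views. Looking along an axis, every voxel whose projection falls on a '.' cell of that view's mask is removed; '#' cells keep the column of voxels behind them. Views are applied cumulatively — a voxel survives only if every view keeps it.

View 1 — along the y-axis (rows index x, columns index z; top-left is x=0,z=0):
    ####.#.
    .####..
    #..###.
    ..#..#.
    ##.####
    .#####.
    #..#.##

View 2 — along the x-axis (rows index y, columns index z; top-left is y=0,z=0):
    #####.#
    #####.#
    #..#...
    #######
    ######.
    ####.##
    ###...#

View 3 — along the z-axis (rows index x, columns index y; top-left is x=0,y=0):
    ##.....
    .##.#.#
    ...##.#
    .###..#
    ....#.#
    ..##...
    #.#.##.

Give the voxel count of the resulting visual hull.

initial block: 7^3 = 343
[1] y-view keeps 30 columns → grid now 210
[2] x-view keeps 37 columns → grid now 156
[3] z-view keeps 21 columns → grid now 58

58 voxels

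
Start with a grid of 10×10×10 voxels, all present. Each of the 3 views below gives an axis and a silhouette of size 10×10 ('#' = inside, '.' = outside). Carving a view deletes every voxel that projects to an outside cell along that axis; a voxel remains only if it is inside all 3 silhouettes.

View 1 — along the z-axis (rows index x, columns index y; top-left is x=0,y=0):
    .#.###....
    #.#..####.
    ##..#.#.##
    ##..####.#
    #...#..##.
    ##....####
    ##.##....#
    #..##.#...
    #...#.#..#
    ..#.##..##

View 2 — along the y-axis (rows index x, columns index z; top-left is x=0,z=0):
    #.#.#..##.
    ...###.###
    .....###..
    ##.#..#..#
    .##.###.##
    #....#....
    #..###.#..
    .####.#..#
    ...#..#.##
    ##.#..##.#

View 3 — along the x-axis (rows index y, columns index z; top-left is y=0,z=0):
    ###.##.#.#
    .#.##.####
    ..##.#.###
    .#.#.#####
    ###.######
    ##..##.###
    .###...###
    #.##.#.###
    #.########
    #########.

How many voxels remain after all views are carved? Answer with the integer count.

voxel count = 179

initial block: 10^3 = 1000
  1. axis=2 (XY plane), |mask|=51  ⇒  voxels=510
  2. axis=1 (XZ plane), |mask|=49  ⇒  voxels=244
  3. axis=0 (YZ plane), |mask|=74  ⇒  voxels=179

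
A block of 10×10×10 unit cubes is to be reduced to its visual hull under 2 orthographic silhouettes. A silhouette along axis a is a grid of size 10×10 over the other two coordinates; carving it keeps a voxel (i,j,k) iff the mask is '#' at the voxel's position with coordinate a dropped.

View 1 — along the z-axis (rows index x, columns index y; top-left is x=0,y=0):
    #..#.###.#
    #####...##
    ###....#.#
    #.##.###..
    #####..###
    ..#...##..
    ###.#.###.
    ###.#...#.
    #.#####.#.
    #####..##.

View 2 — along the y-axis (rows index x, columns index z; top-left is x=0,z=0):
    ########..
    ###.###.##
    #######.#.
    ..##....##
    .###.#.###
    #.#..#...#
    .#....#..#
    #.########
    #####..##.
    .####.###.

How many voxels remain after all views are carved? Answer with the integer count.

initial block: 10^3 = 1000
V1 z: intersect with XY mask (61 set) -- 610 left
V2 y: intersect with XZ mask (65 set) -- 400 left

voxel count = 400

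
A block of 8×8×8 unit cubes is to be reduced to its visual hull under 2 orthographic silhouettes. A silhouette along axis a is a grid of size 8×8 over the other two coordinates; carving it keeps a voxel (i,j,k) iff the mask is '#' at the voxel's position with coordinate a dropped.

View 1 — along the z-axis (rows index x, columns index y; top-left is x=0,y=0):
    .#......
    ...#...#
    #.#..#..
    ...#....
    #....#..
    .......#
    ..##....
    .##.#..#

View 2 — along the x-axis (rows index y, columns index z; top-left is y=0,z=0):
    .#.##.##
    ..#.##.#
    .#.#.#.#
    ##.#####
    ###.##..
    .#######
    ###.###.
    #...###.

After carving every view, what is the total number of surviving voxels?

82 voxels

start: 8×8×8 = 512 voxels
step 1: project along z, AND mask (16/64) → |grid| = 128
step 2: project along x, AND mask (42/64) → |grid| = 82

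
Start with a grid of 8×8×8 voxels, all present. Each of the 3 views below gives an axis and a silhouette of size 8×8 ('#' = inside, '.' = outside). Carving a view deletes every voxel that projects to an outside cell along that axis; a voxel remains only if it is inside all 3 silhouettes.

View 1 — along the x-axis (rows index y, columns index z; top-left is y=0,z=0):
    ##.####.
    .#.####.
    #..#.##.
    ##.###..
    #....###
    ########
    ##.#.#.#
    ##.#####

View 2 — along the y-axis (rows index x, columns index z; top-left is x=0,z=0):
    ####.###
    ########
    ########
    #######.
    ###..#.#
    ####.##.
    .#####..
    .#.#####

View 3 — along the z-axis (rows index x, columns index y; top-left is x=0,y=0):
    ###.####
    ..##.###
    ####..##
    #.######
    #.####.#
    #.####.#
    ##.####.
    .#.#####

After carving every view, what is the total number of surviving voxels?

full grid |V| = 512
carve view 1 (along x, YZ-mask fill 44/64): 352 voxels remain
carve view 2 (along y, XZ-mask fill 52/64): 291 voxels remain
carve view 3 (along z, XY-mask fill 49/64): 227 voxels remain

remaining voxels: 227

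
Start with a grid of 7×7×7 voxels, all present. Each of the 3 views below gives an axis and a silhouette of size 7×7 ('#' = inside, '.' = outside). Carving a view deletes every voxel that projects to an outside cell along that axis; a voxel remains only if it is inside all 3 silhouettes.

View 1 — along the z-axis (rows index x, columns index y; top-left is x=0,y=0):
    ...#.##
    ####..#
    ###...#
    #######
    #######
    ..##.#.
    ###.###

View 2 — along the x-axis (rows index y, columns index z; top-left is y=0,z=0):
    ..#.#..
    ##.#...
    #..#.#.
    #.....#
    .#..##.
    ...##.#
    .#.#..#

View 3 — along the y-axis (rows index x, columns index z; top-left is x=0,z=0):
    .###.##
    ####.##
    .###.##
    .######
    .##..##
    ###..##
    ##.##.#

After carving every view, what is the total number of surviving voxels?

start: 7×7×7 = 343 voxels
step 1: project along z, AND mask (35/49) → |grid| = 245
step 2: project along x, AND mask (19/49) → |grid| = 95
step 3: project along y, AND mask (36/49) → |grid| = 70

70 voxels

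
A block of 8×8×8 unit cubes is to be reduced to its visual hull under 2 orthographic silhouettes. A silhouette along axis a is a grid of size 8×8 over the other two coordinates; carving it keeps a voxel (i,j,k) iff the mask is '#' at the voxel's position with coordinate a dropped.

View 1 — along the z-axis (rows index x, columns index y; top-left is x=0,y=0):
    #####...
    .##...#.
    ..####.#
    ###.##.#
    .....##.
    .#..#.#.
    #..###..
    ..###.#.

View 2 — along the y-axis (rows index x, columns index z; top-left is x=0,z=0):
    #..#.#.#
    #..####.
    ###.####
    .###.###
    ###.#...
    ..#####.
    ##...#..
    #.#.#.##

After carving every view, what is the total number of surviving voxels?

initial block: 8^3 = 512
[1] z-view keeps 32 columns → grid now 256
[2] y-view keeps 39 columns → grid now 161

remaining voxels: 161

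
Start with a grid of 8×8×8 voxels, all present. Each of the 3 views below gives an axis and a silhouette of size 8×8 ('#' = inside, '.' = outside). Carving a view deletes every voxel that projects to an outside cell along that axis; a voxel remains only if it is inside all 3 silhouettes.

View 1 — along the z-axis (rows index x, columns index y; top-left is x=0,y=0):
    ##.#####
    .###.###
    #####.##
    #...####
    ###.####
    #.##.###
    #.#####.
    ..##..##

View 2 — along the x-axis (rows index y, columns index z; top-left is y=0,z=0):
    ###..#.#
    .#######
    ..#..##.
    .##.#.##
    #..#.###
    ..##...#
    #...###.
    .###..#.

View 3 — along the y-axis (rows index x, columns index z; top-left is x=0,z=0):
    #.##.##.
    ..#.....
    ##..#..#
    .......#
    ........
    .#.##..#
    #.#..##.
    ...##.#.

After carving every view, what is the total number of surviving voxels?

start: 8×8×8 = 512 voxels
after view 1 [z-axis, 48 of 64 cells solid] → remaining = 384
after view 2 [x-axis, 36 of 64 cells solid] → remaining = 209
after view 3 [y-axis, 22 of 64 cells solid] → remaining = 75

voxel count = 75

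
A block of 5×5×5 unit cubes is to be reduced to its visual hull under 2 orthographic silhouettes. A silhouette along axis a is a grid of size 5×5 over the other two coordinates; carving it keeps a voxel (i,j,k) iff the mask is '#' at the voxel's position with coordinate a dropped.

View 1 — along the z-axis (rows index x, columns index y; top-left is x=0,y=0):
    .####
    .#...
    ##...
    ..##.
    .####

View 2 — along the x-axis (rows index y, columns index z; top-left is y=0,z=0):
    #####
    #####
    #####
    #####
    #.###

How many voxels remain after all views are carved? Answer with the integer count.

full grid |V| = 125
[1] z-view keeps 13 columns → grid now 65
[2] x-view keeps 24 columns → grid now 63

remaining voxels: 63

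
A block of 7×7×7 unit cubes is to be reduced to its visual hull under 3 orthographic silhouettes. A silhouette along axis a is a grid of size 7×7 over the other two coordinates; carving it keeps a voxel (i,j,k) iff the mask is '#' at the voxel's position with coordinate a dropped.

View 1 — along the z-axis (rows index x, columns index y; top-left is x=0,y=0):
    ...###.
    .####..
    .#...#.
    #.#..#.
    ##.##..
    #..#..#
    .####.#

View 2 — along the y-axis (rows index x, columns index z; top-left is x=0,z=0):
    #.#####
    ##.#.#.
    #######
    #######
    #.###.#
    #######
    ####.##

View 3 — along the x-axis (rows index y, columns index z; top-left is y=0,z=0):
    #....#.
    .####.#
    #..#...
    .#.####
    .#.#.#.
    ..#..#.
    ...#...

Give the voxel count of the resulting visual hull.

full grid |V| = 343
  1. axis=2 (XY plane), |mask|=24  ⇒  voxels=168
  2. axis=1 (XZ plane), |mask|=42  ⇒  voxels=140
  3. axis=0 (YZ plane), |mask|=20  ⇒  voxels=62

62 voxels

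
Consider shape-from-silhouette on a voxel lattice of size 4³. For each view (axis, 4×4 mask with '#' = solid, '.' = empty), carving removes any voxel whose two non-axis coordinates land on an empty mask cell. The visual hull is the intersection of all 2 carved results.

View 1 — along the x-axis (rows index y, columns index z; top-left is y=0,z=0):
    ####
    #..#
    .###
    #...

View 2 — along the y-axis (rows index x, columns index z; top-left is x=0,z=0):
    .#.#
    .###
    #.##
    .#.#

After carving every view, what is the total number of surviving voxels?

before carving: 64 voxels (4×4×4)
carve view 1 (along x, YZ-mask fill 10/16): 40 voxels remain
carve view 2 (along y, XZ-mask fill 10/16): 25 voxels remain

|visual hull| = 25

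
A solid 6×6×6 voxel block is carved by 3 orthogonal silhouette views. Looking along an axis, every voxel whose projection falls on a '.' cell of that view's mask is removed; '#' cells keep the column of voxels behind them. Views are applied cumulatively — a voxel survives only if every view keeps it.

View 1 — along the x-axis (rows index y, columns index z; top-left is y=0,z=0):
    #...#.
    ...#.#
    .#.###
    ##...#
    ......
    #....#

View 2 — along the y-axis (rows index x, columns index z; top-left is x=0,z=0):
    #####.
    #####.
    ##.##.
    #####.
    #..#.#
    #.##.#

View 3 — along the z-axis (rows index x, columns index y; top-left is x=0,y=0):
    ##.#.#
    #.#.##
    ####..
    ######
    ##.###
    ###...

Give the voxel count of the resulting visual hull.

voxel count = 41

full grid |V| = 216
carve view 1 (along x, YZ-mask fill 13/36): 78 voxels remain
carve view 2 (along y, XZ-mask fill 26/36): 54 voxels remain
carve view 3 (along z, XY-mask fill 26/36): 41 voxels remain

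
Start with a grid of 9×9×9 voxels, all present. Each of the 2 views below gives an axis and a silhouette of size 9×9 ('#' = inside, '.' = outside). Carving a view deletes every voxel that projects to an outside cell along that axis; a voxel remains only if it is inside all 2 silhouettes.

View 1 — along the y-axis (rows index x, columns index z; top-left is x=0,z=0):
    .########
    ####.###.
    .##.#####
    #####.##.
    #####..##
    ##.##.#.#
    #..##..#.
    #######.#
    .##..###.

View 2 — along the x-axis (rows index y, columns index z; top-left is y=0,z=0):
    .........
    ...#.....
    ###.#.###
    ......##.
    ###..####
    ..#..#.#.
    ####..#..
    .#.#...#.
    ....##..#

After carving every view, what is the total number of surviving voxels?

full grid |V| = 729
[1] y-view keeps 59 columns → grid now 531
[2] x-view keeps 31 columns → grid now 206

206 voxels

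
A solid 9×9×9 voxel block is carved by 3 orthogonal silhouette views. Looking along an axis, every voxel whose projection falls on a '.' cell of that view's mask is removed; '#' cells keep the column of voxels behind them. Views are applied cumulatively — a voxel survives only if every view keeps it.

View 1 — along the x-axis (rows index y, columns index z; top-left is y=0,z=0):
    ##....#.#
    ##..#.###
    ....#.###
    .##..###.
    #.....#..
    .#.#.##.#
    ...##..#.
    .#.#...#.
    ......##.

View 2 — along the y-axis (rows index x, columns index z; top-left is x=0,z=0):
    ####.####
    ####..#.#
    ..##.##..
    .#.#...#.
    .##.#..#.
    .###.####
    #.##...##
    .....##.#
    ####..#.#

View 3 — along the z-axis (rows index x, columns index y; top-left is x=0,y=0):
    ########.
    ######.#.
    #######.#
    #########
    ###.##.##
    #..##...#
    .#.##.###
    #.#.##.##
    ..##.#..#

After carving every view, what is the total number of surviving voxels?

full grid |V| = 729
[1] x-view keeps 34 columns → grid now 306
[2] y-view keeps 46 columns → grid now 177
[3] z-view keeps 59 columns → grid now 127

|visual hull| = 127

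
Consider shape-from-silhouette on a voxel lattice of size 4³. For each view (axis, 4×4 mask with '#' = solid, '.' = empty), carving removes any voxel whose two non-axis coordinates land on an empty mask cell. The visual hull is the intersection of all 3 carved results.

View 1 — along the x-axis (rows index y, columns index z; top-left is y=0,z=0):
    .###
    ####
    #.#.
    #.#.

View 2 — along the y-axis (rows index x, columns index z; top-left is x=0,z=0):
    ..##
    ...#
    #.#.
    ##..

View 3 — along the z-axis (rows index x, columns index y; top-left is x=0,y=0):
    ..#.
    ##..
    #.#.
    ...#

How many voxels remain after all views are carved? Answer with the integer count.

before carving: 64 voxels (4×4×4)
[1] x-view keeps 11 columns → grid now 44
[2] y-view keeps 7 columns → grid now 20
[3] z-view keeps 6 columns → grid now 7

7 voxels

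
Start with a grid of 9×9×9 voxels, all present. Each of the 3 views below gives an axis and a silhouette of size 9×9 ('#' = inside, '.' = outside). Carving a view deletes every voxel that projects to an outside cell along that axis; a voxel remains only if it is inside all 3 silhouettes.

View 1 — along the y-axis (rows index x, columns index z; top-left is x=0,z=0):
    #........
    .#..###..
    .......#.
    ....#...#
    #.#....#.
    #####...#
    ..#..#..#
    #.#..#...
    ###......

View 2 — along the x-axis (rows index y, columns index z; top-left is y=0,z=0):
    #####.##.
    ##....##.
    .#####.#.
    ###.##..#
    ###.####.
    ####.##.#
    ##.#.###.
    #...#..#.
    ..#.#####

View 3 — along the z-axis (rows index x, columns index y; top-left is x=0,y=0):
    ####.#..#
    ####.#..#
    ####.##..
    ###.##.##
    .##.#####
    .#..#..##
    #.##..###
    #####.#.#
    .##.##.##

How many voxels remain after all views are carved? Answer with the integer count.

voxel count = 95

initial block: 9^3 = 729
carve view 1 (along y, XZ-mask fill 26/81): 234 voxels remain
carve view 2 (along x, YZ-mask fill 52/81): 155 voxels remain
carve view 3 (along z, XY-mask fill 55/81): 95 voxels remain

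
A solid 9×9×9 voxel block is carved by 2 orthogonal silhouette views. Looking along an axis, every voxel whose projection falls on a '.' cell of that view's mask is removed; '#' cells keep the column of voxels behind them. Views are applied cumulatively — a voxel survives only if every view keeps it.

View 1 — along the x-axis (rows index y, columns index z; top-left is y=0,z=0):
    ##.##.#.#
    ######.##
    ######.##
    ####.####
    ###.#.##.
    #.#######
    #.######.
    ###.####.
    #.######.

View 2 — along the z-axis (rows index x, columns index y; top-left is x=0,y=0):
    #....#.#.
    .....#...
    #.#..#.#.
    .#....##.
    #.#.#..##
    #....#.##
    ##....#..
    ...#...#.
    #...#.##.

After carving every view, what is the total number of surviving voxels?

remaining voxels: 204

full grid |V| = 729
  1. axis=0 (YZ plane), |mask|=65  ⇒  voxels=585
  2. axis=2 (XY plane), |mask|=29  ⇒  voxels=204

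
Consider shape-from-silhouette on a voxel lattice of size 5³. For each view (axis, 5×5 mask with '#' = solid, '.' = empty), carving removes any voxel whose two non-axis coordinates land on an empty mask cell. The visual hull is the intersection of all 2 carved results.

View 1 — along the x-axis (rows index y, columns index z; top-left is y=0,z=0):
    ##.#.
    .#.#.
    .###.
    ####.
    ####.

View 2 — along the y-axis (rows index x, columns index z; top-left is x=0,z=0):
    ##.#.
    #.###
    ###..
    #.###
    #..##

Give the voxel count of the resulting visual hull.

54 voxels

before carving: 125 voxels (5×5×5)
V1 x: intersect with YZ mask (16 set) -- 80 left
V2 y: intersect with XZ mask (17 set) -- 54 left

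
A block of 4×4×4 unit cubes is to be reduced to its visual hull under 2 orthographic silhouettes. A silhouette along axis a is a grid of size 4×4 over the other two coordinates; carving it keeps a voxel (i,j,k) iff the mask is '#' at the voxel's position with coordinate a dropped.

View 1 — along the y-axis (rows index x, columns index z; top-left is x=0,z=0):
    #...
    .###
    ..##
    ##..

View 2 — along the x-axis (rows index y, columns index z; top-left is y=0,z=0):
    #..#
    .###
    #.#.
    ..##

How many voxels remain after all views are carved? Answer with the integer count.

start: 4×4×4 = 64 voxels
step 1: project along y, AND mask (8/16) → |grid| = 32
step 2: project along x, AND mask (9/16) → |grid| = 18

voxel count = 18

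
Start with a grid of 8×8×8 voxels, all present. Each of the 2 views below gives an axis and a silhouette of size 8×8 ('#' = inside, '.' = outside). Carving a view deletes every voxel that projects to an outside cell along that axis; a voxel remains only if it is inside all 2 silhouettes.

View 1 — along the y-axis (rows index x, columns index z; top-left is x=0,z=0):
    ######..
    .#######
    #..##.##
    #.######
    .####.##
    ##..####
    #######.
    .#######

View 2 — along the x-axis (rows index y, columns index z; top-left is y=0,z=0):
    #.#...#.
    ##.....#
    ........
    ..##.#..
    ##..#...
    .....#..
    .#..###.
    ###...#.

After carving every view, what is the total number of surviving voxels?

|visual hull| = 130

before carving: 512 voxels (8×8×8)
carve view 1 (along y, XZ-mask fill 51/64): 408 voxels remain
carve view 2 (along x, YZ-mask fill 21/64): 130 voxels remain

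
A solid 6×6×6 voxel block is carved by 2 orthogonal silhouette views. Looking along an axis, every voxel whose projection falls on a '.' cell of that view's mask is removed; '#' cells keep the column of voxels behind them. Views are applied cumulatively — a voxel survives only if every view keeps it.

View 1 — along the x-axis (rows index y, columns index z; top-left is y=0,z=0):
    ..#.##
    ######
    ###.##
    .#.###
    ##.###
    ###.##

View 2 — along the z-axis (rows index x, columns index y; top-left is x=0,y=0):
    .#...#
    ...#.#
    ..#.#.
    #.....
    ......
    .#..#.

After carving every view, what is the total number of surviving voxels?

|visual hull| = 44

before carving: 216 voxels (6×6×6)
after view 1 [x-axis, 28 of 36 cells solid] → remaining = 168
after view 2 [z-axis, 9 of 36 cells solid] → remaining = 44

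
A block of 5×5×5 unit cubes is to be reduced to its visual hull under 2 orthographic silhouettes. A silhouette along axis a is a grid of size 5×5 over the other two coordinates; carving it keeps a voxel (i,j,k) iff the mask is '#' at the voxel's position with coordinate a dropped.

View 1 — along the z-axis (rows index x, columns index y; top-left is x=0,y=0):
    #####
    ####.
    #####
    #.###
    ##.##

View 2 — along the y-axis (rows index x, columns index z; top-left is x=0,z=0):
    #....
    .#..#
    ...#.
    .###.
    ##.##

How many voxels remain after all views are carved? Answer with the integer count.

remaining voxels: 46

initial block: 5^3 = 125
after view 1 [z-axis, 22 of 25 cells solid] → remaining = 110
after view 2 [y-axis, 11 of 25 cells solid] → remaining = 46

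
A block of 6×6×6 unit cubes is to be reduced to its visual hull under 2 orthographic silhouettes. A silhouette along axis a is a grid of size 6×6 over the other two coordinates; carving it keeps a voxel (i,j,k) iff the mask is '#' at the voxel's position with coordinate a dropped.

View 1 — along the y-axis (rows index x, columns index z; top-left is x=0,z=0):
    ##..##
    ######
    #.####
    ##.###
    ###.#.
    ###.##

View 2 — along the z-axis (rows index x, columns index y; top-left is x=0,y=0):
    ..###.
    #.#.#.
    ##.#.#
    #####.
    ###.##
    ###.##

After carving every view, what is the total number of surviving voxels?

initial block: 6^3 = 216
after view 1 [y-axis, 29 of 36 cells solid] → remaining = 174
after view 2 [z-axis, 25 of 36 cells solid] → remaining = 120

remaining voxels: 120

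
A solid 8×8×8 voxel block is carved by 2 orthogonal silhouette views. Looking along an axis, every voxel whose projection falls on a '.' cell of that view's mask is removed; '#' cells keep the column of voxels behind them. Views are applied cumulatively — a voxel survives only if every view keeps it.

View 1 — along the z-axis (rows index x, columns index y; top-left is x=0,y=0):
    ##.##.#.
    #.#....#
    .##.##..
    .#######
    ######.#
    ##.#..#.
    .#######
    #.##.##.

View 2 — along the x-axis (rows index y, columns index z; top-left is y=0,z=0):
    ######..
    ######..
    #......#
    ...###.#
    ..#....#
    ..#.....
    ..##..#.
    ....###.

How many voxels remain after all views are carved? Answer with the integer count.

full grid |V| = 512
[1] z-view keeps 42 columns → grid now 336
[2] x-view keeps 27 columns → grid now 144

144 voxels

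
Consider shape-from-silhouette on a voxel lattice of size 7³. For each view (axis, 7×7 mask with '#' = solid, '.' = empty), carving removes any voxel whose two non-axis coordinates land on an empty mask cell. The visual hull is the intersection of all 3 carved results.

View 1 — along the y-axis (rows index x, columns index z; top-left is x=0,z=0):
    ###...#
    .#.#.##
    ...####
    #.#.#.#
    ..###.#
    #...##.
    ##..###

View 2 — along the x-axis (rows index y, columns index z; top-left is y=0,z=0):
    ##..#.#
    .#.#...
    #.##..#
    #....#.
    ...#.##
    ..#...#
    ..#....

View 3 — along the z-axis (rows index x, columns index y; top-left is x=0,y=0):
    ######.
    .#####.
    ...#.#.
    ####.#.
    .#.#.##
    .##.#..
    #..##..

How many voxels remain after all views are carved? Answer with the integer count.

|visual hull| = 45

before carving: 343 voxels (7×7×7)
carve view 1 (along y, XZ-mask fill 28/49): 196 voxels remain
carve view 2 (along x, YZ-mask fill 18/49): 73 voxels remain
carve view 3 (along z, XY-mask fill 28/49): 45 voxels remain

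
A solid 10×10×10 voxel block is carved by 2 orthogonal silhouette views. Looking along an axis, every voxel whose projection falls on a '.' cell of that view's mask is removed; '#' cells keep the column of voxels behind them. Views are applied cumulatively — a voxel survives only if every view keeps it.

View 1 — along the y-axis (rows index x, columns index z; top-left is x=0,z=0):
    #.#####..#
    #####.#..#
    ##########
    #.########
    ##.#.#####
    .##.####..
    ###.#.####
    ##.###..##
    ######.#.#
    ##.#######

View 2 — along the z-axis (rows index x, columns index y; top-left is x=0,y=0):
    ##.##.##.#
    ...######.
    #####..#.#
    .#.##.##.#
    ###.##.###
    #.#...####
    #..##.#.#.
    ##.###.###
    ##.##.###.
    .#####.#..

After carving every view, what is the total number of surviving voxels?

remaining voxels: 521

start: 10×10×10 = 1000 voxels
  1. axis=1 (XZ plane), |mask|=79  ⇒  voxels=790
  2. axis=2 (XY plane), |mask|=66  ⇒  voxels=521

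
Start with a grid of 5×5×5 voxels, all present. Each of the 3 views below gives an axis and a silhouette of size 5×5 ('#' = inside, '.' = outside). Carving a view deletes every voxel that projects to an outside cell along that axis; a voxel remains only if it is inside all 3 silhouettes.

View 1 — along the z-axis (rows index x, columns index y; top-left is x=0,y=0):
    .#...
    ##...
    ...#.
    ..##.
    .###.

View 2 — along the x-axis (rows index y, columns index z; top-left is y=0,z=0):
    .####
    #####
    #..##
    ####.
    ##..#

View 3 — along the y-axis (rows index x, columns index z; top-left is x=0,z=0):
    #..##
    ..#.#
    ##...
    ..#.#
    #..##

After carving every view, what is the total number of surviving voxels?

remaining voxels: 19

full grid |V| = 125
V1 z: intersect with XY mask (9 set) -- 45 left
V2 x: intersect with YZ mask (19 set) -- 37 left
V3 y: intersect with XZ mask (12 set) -- 19 left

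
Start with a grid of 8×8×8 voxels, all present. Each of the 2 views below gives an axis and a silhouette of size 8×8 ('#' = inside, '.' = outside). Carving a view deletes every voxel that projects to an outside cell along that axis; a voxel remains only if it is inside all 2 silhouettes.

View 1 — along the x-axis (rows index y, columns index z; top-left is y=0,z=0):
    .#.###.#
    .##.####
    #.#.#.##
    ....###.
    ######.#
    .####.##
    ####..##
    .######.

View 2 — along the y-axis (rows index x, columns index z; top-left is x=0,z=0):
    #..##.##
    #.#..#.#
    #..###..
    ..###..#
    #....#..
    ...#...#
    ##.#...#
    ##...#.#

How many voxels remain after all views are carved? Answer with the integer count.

remaining voxels: 150

full grid |V| = 512
carve view 1 (along x, YZ-mask fill 44/64): 352 voxels remain
carve view 2 (along y, XZ-mask fill 29/64): 150 voxels remain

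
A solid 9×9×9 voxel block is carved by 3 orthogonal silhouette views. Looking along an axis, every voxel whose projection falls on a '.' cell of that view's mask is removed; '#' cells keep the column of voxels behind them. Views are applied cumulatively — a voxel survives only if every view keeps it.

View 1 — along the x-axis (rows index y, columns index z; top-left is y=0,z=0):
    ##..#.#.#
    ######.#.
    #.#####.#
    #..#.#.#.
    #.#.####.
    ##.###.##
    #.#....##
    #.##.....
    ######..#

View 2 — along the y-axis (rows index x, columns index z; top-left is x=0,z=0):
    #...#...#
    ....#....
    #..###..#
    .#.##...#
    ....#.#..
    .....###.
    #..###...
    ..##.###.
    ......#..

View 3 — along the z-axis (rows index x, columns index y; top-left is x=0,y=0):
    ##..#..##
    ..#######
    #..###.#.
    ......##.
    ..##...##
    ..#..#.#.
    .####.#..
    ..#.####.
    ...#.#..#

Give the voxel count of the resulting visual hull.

full grid |V| = 729
[1] x-view keeps 50 columns → grid now 450
[2] y-view keeps 28 columns → grid now 158
[3] z-view keeps 39 columns → grid now 70

remaining voxels: 70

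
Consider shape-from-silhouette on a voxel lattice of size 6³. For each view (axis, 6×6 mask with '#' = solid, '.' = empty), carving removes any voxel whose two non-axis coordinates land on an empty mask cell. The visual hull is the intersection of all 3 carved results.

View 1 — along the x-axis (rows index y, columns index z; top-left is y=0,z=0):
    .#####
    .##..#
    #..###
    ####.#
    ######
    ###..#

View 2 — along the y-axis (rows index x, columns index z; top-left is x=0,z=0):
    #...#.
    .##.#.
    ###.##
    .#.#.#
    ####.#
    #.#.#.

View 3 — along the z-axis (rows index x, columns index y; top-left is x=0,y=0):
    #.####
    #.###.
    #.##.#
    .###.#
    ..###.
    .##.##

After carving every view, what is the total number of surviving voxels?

before carving: 216 voxels (6×6×6)
V1 x: intersect with YZ mask (27 set) -- 162 left
V2 y: intersect with XZ mask (21 set) -- 94 left
V3 z: intersect with XY mask (24 set) -- 61 left

remaining voxels: 61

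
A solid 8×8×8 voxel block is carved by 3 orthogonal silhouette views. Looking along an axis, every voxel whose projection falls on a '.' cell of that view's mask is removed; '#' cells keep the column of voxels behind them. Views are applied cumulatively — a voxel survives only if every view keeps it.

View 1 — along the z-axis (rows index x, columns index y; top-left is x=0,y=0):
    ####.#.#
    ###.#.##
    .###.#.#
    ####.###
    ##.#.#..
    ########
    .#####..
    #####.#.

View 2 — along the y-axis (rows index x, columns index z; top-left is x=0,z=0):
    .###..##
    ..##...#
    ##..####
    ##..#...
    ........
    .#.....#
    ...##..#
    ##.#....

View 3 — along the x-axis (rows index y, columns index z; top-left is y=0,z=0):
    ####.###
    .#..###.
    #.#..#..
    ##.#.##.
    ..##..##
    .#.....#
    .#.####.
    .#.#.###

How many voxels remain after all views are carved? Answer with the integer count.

voxel count = 80

initial block: 8^3 = 512
V1 z: intersect with XY mask (47 set) -- 376 left
V2 y: intersect with XZ mask (25 set) -- 148 left
V3 x: intersect with YZ mask (35 set) -- 80 left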